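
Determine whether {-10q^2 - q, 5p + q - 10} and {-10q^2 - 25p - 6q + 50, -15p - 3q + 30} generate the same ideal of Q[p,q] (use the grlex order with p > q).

Since reduced Gröbner bases are canonical representatives of ideals under a given ordering, it suffices to compute and compare them.
Buchberger on the first generating set:
f_1 = -10q^2 - q, LT = q^2.
f_2 = 5p + q - 10, LT = p.

S(f_1,f_2): leading monomials are coprime, so the S-polynomial reduces to 0 (Buchberger's first criterion).
Every S-polynomial of the final basis reduces to 0, so we have a Gröbner basis.
Inter-reduce: drop elements whose leading term is divisible by another's, tail-reduce, and make monic.
Reduced Gröbner basis: {q^2 + 1/10q, p + 1/5q - 2}.

Buchberger on the second generating set:
h_1 = -10q^2 - 25p - 6q + 50, LT = q^2.
h_2 = -15p - 3q + 30, LT = p.

S(h_1,h_2): leading monomials are coprime, so the S-polynomial reduces to 0 (Buchberger's first criterion).
Every S-polynomial of the final basis reduces to 0, so we have a Gröbner basis.
Inter-reduce: drop elements whose leading term is divisible by another's, tail-reduce, and make monic.
Reduced Gröbner basis: {q^2 + 1/10q, p + 1/5q - 2}.

The two bases agree; hence the ideals are identical.

Yes, the ideals are equal.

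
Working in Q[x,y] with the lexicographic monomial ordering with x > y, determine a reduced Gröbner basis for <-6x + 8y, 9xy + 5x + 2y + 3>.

G = {x - 4/3y, y^2 + 13/18y + 1/4}

f_1 = -6x + 8y, LT = x.
f_2 = 9xy + 5x + 2y + 3, LT = xy.

S(f_1,f_2): lcm = xy. S = -5/9x - 4/3y^2 - 2/9y - 1/3.
  leading term x: subtract (5/54)·f_1 from -5/9x - 4/3y^2 - 2/9y - 1/3 → -4/3y^2 - 26/27y - 1/3
  leading term y^2: no divisor's leading term divides it; move -4/3y^2 to the remainder.
  leading term y: no divisor's leading term divides it; move -26/27y to the remainder.
  leading term 1: no divisor's leading term divides it; move -1/3 to the remainder.
  remainder -4/3y^2 - 26/27y - 1/3 ≠ 0; add g_3 = -4/3y^2 - 26/27y - 1/3 to the basis.

S(f_1,g_3): leading monomials are coprime, so the S-polynomial reduces to 0 (Buchberger's first criterion).
S(f_2,g_3): lcm = xy^2. S = -1/6xy - 1/4x + 2/9y^2 + 1/3y.
  leading term xy: subtract (1/36y)·f_1 from -1/6xy - 1/4x + 2/9y^2 + 1/3y → -1/4x + 1/3y
  leading term x: subtract (1/24)·f_1 from -1/4x + 1/3y → 0
  remainder 0.

Every S-polynomial of the final basis reduces to 0, so we have a Gröbner basis.
Inter-reduce: drop elements whose leading term is divisible by another's, tail-reduce, and make monic.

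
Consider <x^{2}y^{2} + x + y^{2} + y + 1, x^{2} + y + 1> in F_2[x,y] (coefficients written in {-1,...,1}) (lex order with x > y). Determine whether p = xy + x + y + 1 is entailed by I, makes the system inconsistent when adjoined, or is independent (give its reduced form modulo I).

xy + x + y + 1 is independent of I; its normal form modulo I is y^{4} + y^{3} + y^{2} + y.

First compute the reduced Gröbner basis of I by Buchberger's algorithm.
f_1 = x^{2}y^{2} + x + y^{2} + y + 1, LT = x^{2}y^{2}.
f_2 = x^{2} + y + 1, LT = x^{2}.

S(f_1,f_2): lcm = x^{2}y^{2}. S = x + y^{3} + y + 1.
  leading term x: no divisor's leading term divides it; move x to the remainder.
  leading term y^{3}: no divisor's leading term divides it; move y^{3} to the remainder.
  leading term y: no divisor's leading term divides it; move y to the remainder.
  leading term 1: no divisor's leading term divides it; move 1 to the remainder.
  remainder x + y^{3} + y + 1 ≠ 0; add h_3 = x + y^{3} + y + 1 to the basis.

S(f_1,h_3): lcm = x^{2}y^{2}. S = xy^{5} + xy^{3} + xy^{2} + x + y^{2} + y + 1.
  leading term xy^{5}: subtract (y^{5})·h_3 from xy^{5} + xy^{3} + xy^{2} + x + y^{2} + y + 1 → xy^{3} + xy^{2} + x + y^{8} + y^{6} + y^{5} + y^{2} + y + 1
  leading term xy^{3}: subtract (y^{3})·h_3 from xy^{3} + xy^{2} + x + y^{8} + y^{6} + y^{5} + y^{2} + y + 1 → xy^{2} + x + y^{8} + y^{5} + y^{4} + y^{3} + y^{2} + y + 1
  leading term xy^{2}: subtract (y^{2})·h_3 from xy^{2} + x + y^{8} + y^{5} + y^{4} + y^{3} + y^{2} + y + 1 → x + y^{8} + y^{4} + y + 1
  leading term x: subtract (1)·h_3 from x + y^{8} + y^{4} + y + 1 → y^{8} + y^{4} + y^{3}
  leading term y^{8}: no divisor's leading term divides it; move y^{8} to the remainder.
  leading term y^{4}: no divisor's leading term divides it; move y^{4} to the remainder.
  leading term y^{3}: no divisor's leading term divides it; move y^{3} to the remainder.
  remainder y^{8} + y^{4} + y^{3} ≠ 0; add h_4 = y^{8} + y^{4} + y^{3} to the basis.

S(f_2,h_3): lcm = x^{2}. S = xy^{3} + xy + x + y + 1.
  leading term xy^{3}: subtract (y^{3})·h_3 from xy^{3} + xy + x + y + 1 → xy + x + y^{6} + y^{4} + y^{3} + y + 1
  leading term xy: subtract (y)·h_3 from xy + x + y^{6} + y^{4} + y^{3} + y + 1 → x + y^{6} + y^{3} + y^{2} + 1
  leading term x: subtract (1)·h_3 from x + y^{6} + y^{3} + y^{2} + 1 → y^{6} + y^{2} + y
  leading term y^{6}: no divisor's leading term divides it; move y^{6} to the remainder.
  leading term y^{2}: no divisor's leading term divides it; move y^{2} to the remainder.
  leading term y: no divisor's leading term divides it; move y to the remainder.
  remainder y^{6} + y^{2} + y ≠ 0; add h_5 = y^{6} + y^{2} + y to the basis.

The other S-polynomials (S(f_1,h_4), S(f_2,h_4), S(h_3,h_4), S(f_1,h_5), S(f_2,h_5), S(h_3,h_5), S(h_4,h_5)) all reduce to 0 modulo the current basis, so we have a Gröbner basis.
Inter-reduce: drop elements whose leading term is divisible by another's, tail-reduce, and make monic.
Reduced Gröbner basis: {x + y^{3} + y + 1, y^{6} + y^{2} + y}.
Label its elements g_1 = x + y^{3} + y + 1, g_2 = y^{6} + y^{2} + y.

Reduce p = xy + x + y + 1 modulo G:
  leading term xy: subtract (y)·g_1 from xy + x + y + 1 → x + y^{4} + y^{2} + 1
  leading term x: subtract (1)·g_1 from x + y^{4} + y^{2} + 1 → y^{4} + y^{3} + y^{2} + y
  leading term y^{4}: no divisor's leading term divides it; move y^{4} to the remainder.
  leading term y^{3}: no divisor's leading term divides it; move y^{3} to the remainder.
  leading term y^{2}: no divisor's leading term divides it; move y^{2} to the remainder.
  leading term y: no divisor's leading term divides it; move y to the remainder.
  normal form = y^{4} + y^{3} + y^{2} + y.
The normal form is nonzero, so p ∉ I. Since p minus its normal form lies in I, I + (p) = I + (r) where r = y^{4} + y^{3} + y^{2} + y; decide whether this ideal is the whole ring.
Run Buchberger on G together with r (pairs among the g_i already reduce to 0 since G is a Gröbner basis):
g_1 = x + y^{3} + y + 1, LT = x.
g_2 = y^{6} + y^{2} + y, LT = y^{6}.
r = y^{4} + y^{3} + y^{2} + y, LT = y^{4}.

S(g_2,r): lcm = y^{6}. S = y^{5} + y^{4} + y^{3} + y^{2} + y.
  leading term y^{5}: subtract (y)·r from y^{5} + y^{4} + y^{3} + y^{2} + y → y
  leading term y: no divisor's leading term divides it; move y to the remainder.
  remainder y ≠ 0; add m_4 = y to the basis.

The other S-polynomials (S(g_1,g_2), S(g_1,r), S(g_1,m_4), S(g_2,m_4), S(r,m_4)) all reduce to 0 modulo the current basis, so we have a Gröbner basis.
Inter-reduce: drop elements whose leading term is divisible by another's, tail-reduce, and make monic.
Reduced Gröbner basis: {x + 1, y}.
The reduced Gröbner basis of I + (p) is {x + 1, y} ≠ {1}, a proper ideal, so the enlarged system stays consistent: p is independent of I, with normal form y^{4} + y^{3} + y^{2} + y.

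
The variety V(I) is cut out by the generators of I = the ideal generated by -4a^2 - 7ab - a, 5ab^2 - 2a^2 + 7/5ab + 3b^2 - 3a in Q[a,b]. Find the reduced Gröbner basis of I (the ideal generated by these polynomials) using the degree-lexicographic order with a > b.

f_1 = -4a^2 - 7ab - a, LT = a^2.
f_2 = 5ab^2 - 2a^2 + 7/5ab + 3b^2 - 3a, LT = ab^2.

S(f_1,f_2): lcm = a^2b^2. S = 7/4ab^3 + 2/5a^3 - 7/25a^2b - 7/20ab^2 + 3/5a^2.
  leading term ab^3: subtract (7/20b)·f_2 from 7/4ab^3 + 2/5a^3 - 7/25a^2b - 7/20ab^2 + 3/5a^2 → 2/5a^3 + 21/50a^2b - 21/25ab^2 - 21/20b^3 + 3/5a^2 + 21/20ab
  leading term a^3: subtract (-1/10a)·f_1 from 2/5a^3 + 21/50a^2b - 21/25ab^2 - 21/20b^3 + 3/5a^2 + 21/20ab → -7/25a^2b - 21/25ab^2 - 21/20b^3 + 1/2a^2 + 21/20ab
  leading term a^2b: subtract (7/100b)·f_1 from -7/25a^2b - 21/25ab^2 - 21/20b^3 + 1/2a^2 + 21/20ab → -7/20ab^2 - 21/20b^3 + 1/2a^2 + 28/25ab
  leading term ab^2: subtract (-7/100)·f_2 from -7/20ab^2 - 21/20b^3 + 1/2a^2 + 28/25ab → -21/20b^3 + 9/25a^2 + 609/500ab + 21/100b^2 - 21/100a
  leading term b^3: no divisor's leading term divides it; move -21/20b^3 to the remainder.
  leading term a^2: subtract (-9/100)·f_1 from 9/25a^2 + 609/500ab + 21/100b^2 - 21/100a → 147/250ab + 21/100b^2 - 3/10a
  leading term ab: no divisor's leading term divides it; move 147/250ab to the remainder.
  leading term b^2: no divisor's leading term divides it; move 21/100b^2 to the remainder.
  leading term a: no divisor's leading term divides it; move -3/10a to the remainder.
  remainder -21/20b^3 + 147/250ab + 21/100b^2 - 3/10a ≠ 0; add g_3 = -21/20b^3 + 147/250ab + 21/100b^2 - 3/10a to the basis.

The other S-polynomials (S(f_1,g_3), S(f_2,g_3)) all reduce to 0 modulo the current basis, so we have a Gröbner basis.

G = {ab^2 + 49/50ab + 3/5b^2 - 1/2a, b^3 - 14/25ab - 1/5b^2 + 2/7a, a^2 + 7/4ab + 1/4a}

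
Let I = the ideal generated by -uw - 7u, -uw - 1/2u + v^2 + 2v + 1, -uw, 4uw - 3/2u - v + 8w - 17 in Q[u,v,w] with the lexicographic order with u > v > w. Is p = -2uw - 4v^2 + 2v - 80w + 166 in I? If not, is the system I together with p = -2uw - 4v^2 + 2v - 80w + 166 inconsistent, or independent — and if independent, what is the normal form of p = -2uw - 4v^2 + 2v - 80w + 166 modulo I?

First compute the reduced Gröbner basis of I by Buchberger's algorithm.
f_1 = -uw - 7u, LT = uw.
f_2 = -uw - 1/2u + v^2 + 2v + 1, LT = uw.
f_3 = -uw, LT = uw.
f_4 = 4uw - 3/2u - v + 8w - 17, LT = uw.

S(f_1,f_2): lcm = uw. S = 13/2u + v^2 + 2v + 1.
  leading term u: no divisor's leading term divides it; move 13/2u to the remainder.
  leading term v^2: no divisor's leading term divides it; move v^2 to the remainder.
  leading term v: no divisor's leading term divides it; move 2v to the remainder.
  leading term 1: no divisor's leading term divides it; move 1 to the remainder.
  remainder 13/2u + v^2 + 2v + 1 ≠ 0; add h_5 = 13/2u + v^2 + 2v + 1 to the basis.

S(f_1,f_3): lcm = uw. S = 7u.
  leading term u: subtract (14/13)·h_5 from 7u → -14/13v^2 - 28/13v - 14/13
  leading term v^2: no divisor's leading term divides it; move -14/13v^2 to the remainder.
  leading term v: no divisor's leading term divides it; move -28/13v to the remainder.
  leading term 1: no divisor's leading term divides it; move -14/13 to the remainder.
  remainder -14/13v^2 - 28/13v - 14/13 ≠ 0; add h_6 = -14/13v^2 - 28/13v - 14/13 to the basis.

S(f_1,f_4): lcm = uw. S = 59/8u + 1/4v - 2w + 17/4.
  leading term u: subtract (59/52)·h_5 from 59/8u + 1/4v - 2w + 17/4 → -59/52v^2 - 105/52v - 2w + 81/26
  leading term v^2: subtract (59/56)·h_6 from -59/52v^2 - 105/52v - 2w + 81/26 → 1/4v - 2w + 17/4
  leading term v: no divisor's leading term divides it; move 1/4v to the remainder.
  leading term w: no divisor's leading term divides it; move -2w to the remainder.
  leading term 1: no divisor's leading term divides it; move 17/4 to the remainder.
  remainder 1/4v - 2w + 17/4 ≠ 0; add h_7 = 1/4v - 2w + 17/4 to the basis.

S(h_6,h_7): lcm = v^2. S = 8vw - 15v + 1.
  leading term vw: subtract (32w)·h_7 from 8vw - 15v + 1 → -15v + 64w^2 - 136w + 1
  leading term v: subtract (-60)·h_7 from -15v + 64w^2 - 136w + 1 → 64w^2 - 256w + 256
  leading term w^2: no divisor's leading term divides it; move 64w^2 to the remainder.
  leading term w: no divisor's leading term divides it; move -256w to the remainder.
  leading term 1: no divisor's leading term divides it; move 256 to the remainder.
  remainder 64w^2 - 256w + 256 ≠ 0; add h_8 = 64w^2 - 256w + 256 to the basis.

The other S-polynomials (S(f_2,f_3), S(f_2,f_4), S(f_3,f_4), S(f_1,h_5), S(f_2,h_5), S(f_3,h_5), S(f_4,h_5), S(f_1,h_6), S(f_2,h_6), S(f_3,h_6), S(f_4,h_6), S(h_5,h_6), S(f_1,h_7), S(f_2,h_7), S(f_3,h_7), S(f_4,h_7), S(h_5,h_7), S(f_1,h_8), S(f_2,h_8), S(f_3,h_8), S(f_4,h_8), S(h_5,h_8), S(h_6,h_8), S(h_7,h_8)) all reduce to 0 modulo the current basis, so we have a Gröbner basis.
Inter-reduce: drop elements whose leading term is divisible by another's, tail-reduce, and make monic.
Reduced Gröbner basis: {u, v - 8w + 17, w^2 - 4w + 4}.
Label its elements g_1 = u, g_2 = v - 8w + 17, g_3 = w^2 - 4w + 4.

Reduce p = -2uw - 4v^2 + 2v - 80w + 166 modulo G:
  leading term uw: subtract (-2w)·g_1 from -2uw - 4v^2 + 2v - 80w + 166 → -4v^2 + 2v - 80w + 166
  leading term v^2: subtract (-4v)·g_2 from -4v^2 + 2v - 80w + 166 → -32vw + 70v - 80w + 166
  leading term vw: subtract (-32w)·g_2 from -32vw + 70v - 80w + 166 → 70v - 256w^2 + 464w + 166
  leading term v: subtract (70)·g_2 from 70v - 256w^2 + 464w + 166 → -256w^2 + 1024w - 1024
  leading term w^2: subtract (-256)·g_3 from -256w^2 + 1024w - 1024 → 0
  normal form = 0.
Since the normal form is 0, p ∈ I.

-2uw - 4v^2 + 2v - 80w + 166 lies in I (it reduces to 0).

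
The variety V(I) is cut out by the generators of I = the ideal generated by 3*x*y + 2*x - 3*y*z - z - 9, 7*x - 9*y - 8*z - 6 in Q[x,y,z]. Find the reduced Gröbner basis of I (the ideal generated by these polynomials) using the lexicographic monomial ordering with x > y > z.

f_1 = 3*x*y + 2*x - 3*y*z - z - 9, LT = x*y.
f_2 = 7*x - 9*y - 8*z - 6, LT = x.

S(f_1,f_2): lcm = x*y. S = 2/3*x + 9/7*y**2 + 1/7*y*z + 6/7*y - 1/3*z - 3.
  leading term x: subtract (2/21)·f_2 from 2/3*x + 9/7*y**2 + 1/7*y*z + 6/7*y - 1/3*z - 3 → 9/7*y**2 + 1/7*y*z + 12/7*y + 3/7*z - 17/7
  leading term y**2: no divisor's leading term divides it; move 9/7*y**2 to the remainder.
  leading term y*z: no divisor's leading term divides it; move 1/7*y*z to the remainder.
  leading term y: no divisor's leading term divides it; move 12/7*y to the remainder.
  leading term z: no divisor's leading term divides it; move 3/7*z to the remainder.
  leading term 1: no divisor's leading term divides it; move -17/7 to the remainder.
  remainder 9/7*y**2 + 1/7*y*z + 12/7*y + 3/7*z - 17/7 ≠ 0; add g_3 = 9/7*y**2 + 1/7*y*z + 12/7*y + 3/7*z - 17/7 to the basis.

The other S-polynomials (S(f_1,g_3), S(f_2,g_3)) all reduce to 0 modulo the current basis, so we have a Gröbner basis.
Inter-reduce: drop elements whose leading term is divisible by another's, tail-reduce, and make monic.

G = {x - 9/7*y - 8/7*z - 6/7, y**2 + 1/9*y*z + 4/3*y + 1/3*z - 17/9}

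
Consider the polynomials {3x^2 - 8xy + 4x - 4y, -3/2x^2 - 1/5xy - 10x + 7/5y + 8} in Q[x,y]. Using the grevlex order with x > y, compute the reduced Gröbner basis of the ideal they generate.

f_1 = 3x^2 - 8xy + 4x - 4y, LT = x^2.
f_2 = -3/2x^2 - 1/5xy - 10x + 7/5y + 8, LT = x^2.

S(f_1,f_2): lcm = x^2. S = -14/5xy - 16/3x - 2/5y + 16/3.
  leading term xy: no divisor's leading term divides it; move -14/5xy to the remainder.
  leading term x: no divisor's leading term divides it; move -16/3x to the remainder.
  leading term y: no divisor's leading term divides it; move -2/5y to the remainder.
  leading term 1: no divisor's leading term divides it; move 16/3 to the remainder.
  remainder -14/5xy - 16/3x - 2/5y + 16/3 ≠ 0; add g_3 = -14/5xy - 16/3x - 2/5y + 16/3 to the basis.

S(f_1,g_3): lcm = x^2y. S = -8/3xy^2 - 40/21x^2 + 25/21xy - 4/3y^2 + 40/21x.
  leading term xy^2: subtract (20/21y)·g_3 from -8/3xy^2 - 40/21x^2 + 25/21xy - 4/3y^2 + 40/21x → -40/21x^2 + 395/63xy - 20/21y^2 + 40/21x - 320/63y
  leading term x^2: subtract (-40/63)·f_1 from -40/21x^2 + 395/63xy - 20/21y^2 + 40/21x - 320/63y → 25/21xy - 20/21y^2 + 40/9x - 160/21y
  leading term xy: subtract (-125/294)·g_3 from 25/21xy - 20/21y^2 + 40/9x - 160/21y → -20/21y^2 + 320/147x - 1145/147y + 1000/441
  leading term y^2: no divisor's leading term divides it; move -20/21y^2 to the remainder.
  leading term x: no divisor's leading term divides it; move 320/147x to the remainder.
  leading term y: no divisor's leading term divides it; move -1145/147y to the remainder.
  leading term 1: no divisor's leading term divides it; move 1000/441 to the remainder.
  remainder -20/21y^2 + 320/147x - 1145/147y + 1000/441 ≠ 0; add g_4 = -20/21y^2 + 320/147x - 1145/147y + 1000/441 to the basis.

The other S-polynomials (S(f_2,g_3), S(f_1,g_4), S(f_2,g_4), S(g_3,g_4)) all reduce to 0 modulo the current basis, so we have a Gröbner basis.
Inter-reduce: drop elements whose leading term is divisible by another's, tail-reduce, and make monic.

G = {x^2 + 404/63x - 20/21y - 320/63, xy + 40/21x + 1/7y - 40/21, y^2 - 16/7x + 229/28y - 50/21}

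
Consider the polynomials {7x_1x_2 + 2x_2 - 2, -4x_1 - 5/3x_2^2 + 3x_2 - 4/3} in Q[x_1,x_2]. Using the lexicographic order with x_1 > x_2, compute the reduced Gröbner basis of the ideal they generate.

G = {x_1 + 5/12x_2^2 - 3/4x_2 + 1/3, x_2^3 - 9/5x_2^2 + 4/35x_2 + 24/35}

f_1 = 7x_1x_2 + 2x_2 - 2, LT = x_1x_2.
f_2 = -4x_1 - 5/3x_2^2 + 3x_2 - 4/3, LT = x_1.

S(f_1,f_2): lcm = x_1x_2. S = -5/12x_2^3 + 3/4x_2^2 - 1/21x_2 - 2/7.
  leading term x_2^3: no divisor's leading term divides it; move -5/12x_2^3 to the remainder.
  leading term x_2^2: no divisor's leading term divides it; move 3/4x_2^2 to the remainder.
  leading term x_2: no divisor's leading term divides it; move -1/21x_2 to the remainder.
  leading term 1: no divisor's leading term divides it; move -2/7 to the remainder.
  remainder -5/12x_2^3 + 3/4x_2^2 - 1/21x_2 - 2/7 ≠ 0; add g_3 = -5/12x_2^3 + 3/4x_2^2 - 1/21x_2 - 2/7 to the basis.

The other S-polynomials (S(f_1,g_3), S(f_2,g_3)) all reduce to 0 modulo the current basis, so we have a Gröbner basis.
Inter-reduce: drop elements whose leading term is divisible by another's, tail-reduce, and make monic.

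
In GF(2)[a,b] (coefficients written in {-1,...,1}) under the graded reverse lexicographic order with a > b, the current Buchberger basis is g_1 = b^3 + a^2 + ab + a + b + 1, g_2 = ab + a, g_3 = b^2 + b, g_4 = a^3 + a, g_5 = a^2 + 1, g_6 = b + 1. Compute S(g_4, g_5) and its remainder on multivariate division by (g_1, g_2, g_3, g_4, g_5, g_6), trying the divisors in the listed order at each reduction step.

lcm(LM(g_4), LM(g_5)) = a^3.
S = (lcm/LT(g_4))·g_4 − (lcm/LT(g_5))·g_5 = 0.
Reduce S modulo (g_1, g_2, g_3, g_4, g_5, g_6) in that order:
The remainder is 0, so this S-polynomial contributes no new basis element.

S(g_4, g_5) = 0; remainder on division = 0.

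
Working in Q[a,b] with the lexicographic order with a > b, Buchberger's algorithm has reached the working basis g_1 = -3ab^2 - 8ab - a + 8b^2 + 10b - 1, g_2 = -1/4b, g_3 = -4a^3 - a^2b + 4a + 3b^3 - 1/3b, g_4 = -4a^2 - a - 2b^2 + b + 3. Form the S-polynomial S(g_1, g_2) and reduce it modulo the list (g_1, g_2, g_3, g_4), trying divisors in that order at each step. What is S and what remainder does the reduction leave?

S(g_1, g_2) = 8/3ab + 1/3a - 8/3b^2 - 10/3b + 1/3; remainder on division = 1/3a + 1/3.

lcm(LM(g_1), LM(g_2)) = ab^2.
S = (lcm/LT(g_1))·g_1 − (lcm/LT(g_2))·g_2 = 8/3ab + 1/3a - 8/3b^2 - 10/3b + 1/3.
Reduce S modulo (g_1, g_2, g_3, g_4) in that order:
  leading term ab: subtract (-32/3a)·g_2 from 8/3ab + 1/3a - 8/3b^2 - 10/3b + 1/3 → 1/3a - 8/3b^2 - 10/3b + 1/3
  leading term a: no divisor's leading term divides it; move 1/3a to the remainder.
  leading term b^2: subtract (32/3b)·g_2 from -8/3b^2 - 10/3b + 1/3 → -10/3b + 1/3
  leading term b: subtract (40/3)·g_2 from -10/3b + 1/3 → 1/3
  leading term 1: no divisor's leading term divides it; move 1/3 to the remainder.
The remainder 1/3a + 1/3 is nonzero, so it would be added as the next basis element.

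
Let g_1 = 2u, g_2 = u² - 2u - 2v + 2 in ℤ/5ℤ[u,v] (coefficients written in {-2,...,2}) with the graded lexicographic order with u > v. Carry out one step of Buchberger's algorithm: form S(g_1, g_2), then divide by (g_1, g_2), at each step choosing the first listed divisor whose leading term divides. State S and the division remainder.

lcm(LM(g_1), LM(g_2)) = u².
S = (lcm/LT(g_1))·g_1 − (lcm/LT(g_2))·g_2 = 2u + 2v - 2.
Reduce S modulo (g_1, g_2) in that order:
  leading term u: subtract (1)·g_1 from 2u + 2v - 2 → 2v - 2
  leading term v: no divisor's leading term divides it; move 2v to the remainder.
  leading term 1: no divisor's leading term divides it; move -2 to the remainder.
The remainder 2v - 2 is nonzero, so it would be added as the next basis element.

S(g_1, g_2) = 2u + 2v - 2; remainder on division = 2v - 2.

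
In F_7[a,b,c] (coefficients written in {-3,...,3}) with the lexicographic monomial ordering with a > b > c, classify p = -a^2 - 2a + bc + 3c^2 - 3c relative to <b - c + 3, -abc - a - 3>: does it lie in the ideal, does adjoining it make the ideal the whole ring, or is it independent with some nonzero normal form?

-a^2 - 2a + bc + 3c^2 - 3c is independent of I; its normal form modulo I is -a^2 - 2a - 3c^2 + c.

First compute the reduced Gröbner basis of I by Buchberger's algorithm.
f_1 = b - c + 3, LT = b.
f_2 = -abc - a - 3, LT = abc.

S(f_1,f_2): lcm = abc. S = -ac^2 + 3ac - a - 3.
  leading term ac^2: no divisor's leading term divides it; move -ac^2 to the remainder.
  leading term ac: no divisor's leading term divides it; move 3ac to the remainder.
  leading term a: no divisor's leading term divides it; move -a to the remainder.
  leading term 1: no divisor's leading term divides it; move -3 to the remainder.
  remainder -ac^2 + 3ac - a - 3 ≠ 0; add h_3 = -ac^2 + 3ac - a - 3 to the basis.

S(f_1,h_3): leading monomials are coprime, so the S-polynomial reduces to 0 (Buchberger's first criterion).
S(f_2,h_3): lcm = abc^2. S = 3abc - ab + ac - 3b + 3c.
  leading term abc: subtract (3ac)·f_1 from 3abc - ab + ac - 3b + 3c → -ab + 3ac^2 - ac - 3b + 3c
  leading term ab: subtract (-a)·f_1 from -ab + 3ac^2 - ac - 3b + 3c → 3ac^2 - 2ac + 3a - 3b + 3c
  leading term ac^2: subtract (-3)·h_3 from 3ac^2 - 2ac + 3a - 3b + 3c → -3b + 3c - 2
  leading term b: subtract (-3)·f_1 from -3b + 3c - 2 → 0
  remainder 0.

Every S-polynomial of the final basis reduces to 0, so we have a Gröbner basis.
Inter-reduce: drop elements whose leading term is divisible by another's, tail-reduce, and make monic.
Reduced Gröbner basis: {ac^2 - 3ac + a + 3, b - c + 3}.
Label its elements g_1 = ac^2 - 3ac + a + 3, g_2 = b - c + 3.

Reduce p = -a^2 - 2a + bc + 3c^2 - 3c modulo G:
  leading term a^2: no divisor's leading term divides it; move -a^2 to the remainder.
  leading term a: no divisor's leading term divides it; move -2a to the remainder.
  leading term bc: subtract (c)·g_2 from bc + 3c^2 - 3c → -3c^2 + c
  leading term c^2: no divisor's leading term divides it; move -3c^2 to the remainder.
  leading term c: no divisor's leading term divides it; move c to the remainder.
  normal form = -a^2 - 2a - 3c^2 + c.
The normal form is nonzero, so p ∉ I. Since p minus its normal form lies in I, I + (p) = I + (r) where r = -a^2 - 2a - 3c^2 + c; decide whether this ideal is the whole ring.
Run Buchberger on G together with r (pairs among the g_i already reduce to 0 since G is a Gröbner basis):
g_1 = ac^2 - 3ac + a + 3, LT = ac^2.
g_2 = b - c + 3, LT = b.
r = -a^2 - 2a - 3c^2 + c, LT = a^2.

S(g_1,g_2): leading monomials are coprime, so the S-polynomial reduces to 0 (Buchberger's first criterion).
S(g_1,r): lcm = a^2c^2. S = -3a^2c + a^2 - 2ac^2 + 3a - 3c^4 + c^3.
  leading term a^2c: subtract (3c)·r from -3a^2c + a^2 - 2ac^2 + 3a - 3c^4 + c^3 → a^2 - 2ac^2 - ac + 3a - 3c^4 + 3c^3 - 3c^2
  leading term a^2: subtract (-1)·r from a^2 - 2ac^2 - ac + 3a - 3c^4 + 3c^3 - 3c^2 → -2ac^2 - ac + a - 3c^4 + 3c^3 + c^2 + c
  leading term ac^2: subtract (-2)·g_1 from -2ac^2 - ac + a - 3c^4 + 3c^3 + c^2 + c → 3a - 3c^4 + 3c^3 + c^2 + c - 1
  leading term a: no divisor's leading term divides it; move 3a to the remainder.
  leading term c^4: no divisor's leading term divides it; move -3c^4 to the remainder.
  leading term c^3: no divisor's leading term divides it; move 3c^3 to the remainder.
  leading term c^2: no divisor's leading term divides it; move c^2 to the remainder.
  leading term c: no divisor's leading term divides it; move c to the remainder.
  leading term 1: no divisor's leading term divides it; move -1 to the remainder.
  remainder 3a - 3c^4 + 3c^3 + c^2 + c - 1 ≠ 0; add m_4 = 3a - 3c^4 + 3c^3 + c^2 + c - 1 to the basis.

S(g_2,r): leading monomials are coprime, so the S-polynomial reduces to 0 (Buchberger's first criterion).
S(g_1,m_4): lcm = ac^2. S = -3ac + a + c^6 - c^5 + 2c^4 + 2c^3 - 2c^2 + 3.
  leading term ac: subtract (-c)·m_4 from -3ac + a + c^6 - c^5 + 2c^4 + 2c^3 - 2c^2 + 3 → a + c^6 + 3c^5 - 2c^4 + 3c^3 - c^2 - c + 3
  leading term a: subtract (-2)·m_4 from a + c^6 + 3c^5 - 2c^4 + 3c^3 - c^2 - c + 3 → c^6 + 3c^5 - c^4 + 2c^3 + c^2 + c + 1
  leading term c^6: no divisor's leading term divides it; move c^6 to the remainder.
  leading term c^5: no divisor's leading term divides it; move 3c^5 to the remainder.
  leading term c^4: no divisor's leading term divides it; move -c^4 to the remainder.
  leading term c^3: no divisor's leading term divides it; move 2c^3 to the remainder.
  leading term c^2: no divisor's leading term divides it; move c^2 to the remainder.
  leading term c: no divisor's leading term divides it; move c to the remainder.
  leading term 1: no divisor's leading term divides it; move 1 to the remainder.
  remainder c^6 + 3c^5 - c^4 + 2c^3 + c^2 + c + 1 ≠ 0; add m_5 = c^6 + 3c^5 - c^4 + 2c^3 + c^2 + c + 1 to the basis.

S(g_2,m_4): leading monomials are coprime, so the S-polynomial reduces to 0 (Buchberger's first criterion).
S(r,m_4): lcm = a^2. S = ac^4 - ac^3 + 2ac^2 + 2ac + 3c^2 - c.
  leading term ac^4: subtract (c^2)·g_1 from ac^4 - ac^3 + 2ac^2 + 2ac + 3c^2 - c → 2ac^3 + ac^2 + 2ac - c
  leading term ac^3: subtract (2c)·g_1 from 2ac^3 + ac^2 + 2ac - c → 0
  remainder 0.

S(g_1,m_5): lcm = ac^6. S = ac^5 + 2ac^4 - 2ac^3 - ac^2 - ac - a + 3c^4.
  leading term ac^5: subtract (c^3)·g_1 from ac^5 + 2ac^4 - 2ac^3 - ac^2 - ac - a + 3c^4 → -2ac^4 - 3ac^3 - ac^2 - ac - a + 3c^4 - 3c^3
  leading term ac^4: subtract (-2c^2)·g_1 from -2ac^4 - 3ac^3 - ac^2 - ac - a + 3c^4 - 3c^3 → -2ac^3 + ac^2 - ac - a + 3c^4 - 3c^3 - c^2
  leading term ac^3: subtract (-2c)·g_1 from -2ac^3 + ac^2 - ac - a + 3c^4 - 3c^3 - c^2 → 2ac^2 + ac - a + 3c^4 - 3c^3 - c^2 - c
  leading term ac^2: subtract (2)·g_1 from 2ac^2 + ac - a + 3c^4 - 3c^3 - c^2 - c → -3a + 3c^4 - 3c^3 - c^2 - c + 1
  leading term a: subtract (-1)·m_4 from -3a + 3c^4 - 3c^3 - c^2 - c + 1 → 0
  remainder 0.

S(g_2,m_5): leading monomials are coprime, so the S-polynomial reduces to 0 (Buchberger's first criterion).
S(r,m_5): leading monomials are coprime, so the S-polynomial reduces to 0 (Buchberger's first criterion).
S(m_4,m_5): leading monomials are coprime, so the S-polynomial reduces to 0 (Buchberger's first criterion).
Every S-polynomial of the final basis reduces to 0, so we have a Gröbner basis.
Inter-reduce: drop elements whose leading term is divisible by another's, tail-reduce, and make monic.
Reduced Gröbner basis: {a - c^4 + c^3 - 2c^2 - 2c + 2, b - c + 3, c^6 + 3c^5 - c^4 + 2c^3 + c^2 + c + 1}.
The reduced Gröbner basis of I + (p) is {a - c^4 + c^3 - 2c^2 - 2c + 2, b - c + 3, c^6 + 3c^5 - c^4 + 2c^3 + c^2 + c + 1} ≠ {1}, a proper ideal, so the enlarged system stays consistent: p is independent of I, with normal form -a^2 - 2a - 3c^2 + c.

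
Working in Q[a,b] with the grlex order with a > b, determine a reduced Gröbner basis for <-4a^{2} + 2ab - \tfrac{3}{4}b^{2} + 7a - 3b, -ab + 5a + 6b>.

f_1 = -4a^{2} + 2ab - \tfrac{3}{4}b^{2} + 7a - 3b, LT = a^{2}.
f_2 = -ab + 5a + 6b, LT = ab.

S(f_1,f_2): lcm = a^{2}b. S = -\tfrac{1}{2}ab^{2} + \tfrac{3}{16}b^{3} + 5a^{2} + \tfrac{17}{4}ab + \tfrac{3}{4}b^{2}.
  leading term ab^{2}: subtract (\tfrac{1}{2}b)·f_2 from -\tfrac{1}{2}ab^{2} + \tfrac{3}{16}b^{3} + 5a^{2} + \tfrac{17}{4}ab + \tfrac{3}{4}b^{2} → \tfrac{3}{16}b^{3} + 5a^{2} + \tfrac{7}{4}ab - \tfrac{9}{4}b^{2}
  leading term b^{3}: no divisor's leading term divides it; move \tfrac{3}{16}b^{3} to the remainder.
  leading term a^{2}: subtract (-\tfrac{5}{4})·f_1 from 5a^{2} + \tfrac{7}{4}ab - \tfrac{9}{4}b^{2} → \tfrac{17}{4}ab - \tfrac{51}{16}b^{2} + \tfrac{35}{4}a - \tfrac{15}{4}b
  leading term ab: subtract (-\tfrac{17}{4})·f_2 from \tfrac{17}{4}ab - \tfrac{51}{16}b^{2} + \tfrac{35}{4}a - \tfrac{15}{4}b → -\tfrac{51}{16}b^{2} + 30a + \tfrac{87}{4}b
  leading term b^{2}: no divisor's leading term divides it; move -\tfrac{51}{16}b^{2} to the remainder.
  leading term a: no divisor's leading term divides it; move 30a to the remainder.
  leading term b: no divisor's leading term divides it; move \tfrac{87}{4}b to the remainder.
  remainder \tfrac{3}{16}b^{3} - \tfrac{51}{16}b^{2} + 30a + \tfrac{87}{4}b ≠ 0; add g_3 = \tfrac{3}{16}b^{3} - \tfrac{51}{16}b^{2} + 30a + \tfrac{87}{4}b to the basis.

The other S-polynomials (S(f_1,g_3), S(f_2,g_3)) all reduce to 0 modulo the current basis, so we have a Gröbner basis.

G = {b^{3} - 17b^{2} + 160a + 116b, a^{2} + \tfrac{3}{16}b^{2} - \tfrac{17}{4}a - \tfrac{9}{4}b, ab - 5a - 6b}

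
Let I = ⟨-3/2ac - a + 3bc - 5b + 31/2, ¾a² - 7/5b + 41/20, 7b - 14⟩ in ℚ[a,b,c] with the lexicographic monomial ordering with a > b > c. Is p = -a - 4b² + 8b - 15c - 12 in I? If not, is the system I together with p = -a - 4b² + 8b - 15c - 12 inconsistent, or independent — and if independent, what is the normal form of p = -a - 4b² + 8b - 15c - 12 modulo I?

Adjoining -a - 4b² + 8b - 15c - 12 makes the ideal the whole ring: the system is inconsistent.

First compute the reduced Gröbner basis of I by Buchberger's algorithm.
f_1 = -3/2ac - a + 3bc - 5b + 31/2, LT = ac.
f_2 = ¾a² - 7/5b + 41/20, LT = a².
f_3 = 7b - 14, LT = b.

S(f_1,f_2): lcm = a²c. S = ⅔a² - 2abc + 10/3ab - 31/3a + 28/15bc - 41/15c.
  leading term a²: subtract (8/9)·f_2 from ⅔a² - 2abc + 10/3ab - 31/3a + 28/15bc - 41/15c → -2abc + 10/3ab - 31/3a + 28/15bc + 56/45b - 41/15c - 82/45
  leading term abc: subtract (4/3b)·f_1 from -2abc + 10/3ab - 31/3a + 28/15bc + 56/45b - 41/15c - 82/45 → 14/3ab - 31/3a - 4b²c + 20/3b² + 28/15bc - 874/45b - 41/15c - 82/45
  leading term ab: subtract (⅔a)·f_3 from 14/3ab - 31/3a - 4b²c + 20/3b² + 28/15bc - 874/45b - 41/15c - 82/45 → -a - 4b²c + 20/3b² + 28/15bc - 874/45b - 41/15c - 82/45
  leading term a: no divisor's leading term divides it; move -a to the remainder.
  leading term b²c: subtract (-4/7bc)·f_3 from -4b²c + 20/3b² + 28/15bc - 874/45b - 41/15c - 82/45 → 20/3b² - 92/15bc - 874/45b - 41/15c - 82/45
  leading term b²: subtract (20/21b)·f_3 from 20/3b² - 92/15bc - 874/45b - 41/15c - 82/45 → -92/15bc - 274/45b - 41/15c - 82/45
  leading term bc: subtract (-92/105c)·f_3 from -92/15bc - 274/45b - 41/15c - 82/45 → -274/45b - 15c - 82/45
  leading term b: subtract (-274/315)·f_3 from -274/45b - 15c - 82/45 → -15c - 14
  leading term c: no divisor's leading term divides it; move -15c to the remainder.
  leading term 1: no divisor's leading term divides it; move -14 to the remainder.
  remainder -a - 15c - 14 ≠ 0; add h_4 = -a - 15c - 14 to the basis.

S(f_1,h_4): lcm = ac. S = ⅔a - 2bc + 10/3b - 15c² - 14c - 31/3.
  leading term a: subtract (-⅔)·h_4 from ⅔a - 2bc + 10/3b - 15c² - 14c - 31/3 → -2bc + 10/3b - 15c² - 24c - 59/3
  leading term bc: subtract (-2/7c)·f_3 from -2bc + 10/3b - 15c² - 24c - 59/3 → 10/3b - 15c² - 28c - 59/3
  leading term b: subtract (10/21)·f_3 from 10/3b - 15c² - 28c - 59/3 → -15c² - 28c - 13
  leading term c²: no divisor's leading term divides it; move -15c² to the remainder.
  leading term c: no divisor's leading term divides it; move -28c to the remainder.
  leading term 1: no divisor's leading term divides it; move -13 to the remainder.
  remainder -15c² - 28c - 13 ≠ 0; add h_5 = -15c² - 28c - 13 to the basis.

The other S-polynomials (S(f_1,f_3), S(f_2,f_3), S(f_2,h_4), S(f_3,h_4), S(f_1,h_5), S(f_2,h_5), S(f_3,h_5), S(h_4,h_5)) all reduce to 0 modulo the current basis, so we have a Gröbner basis.
Inter-reduce: drop elements whose leading term is divisible by another's, tail-reduce, and make monic.
Reduced Gröbner basis: {a + 15c + 14, b - 2, c² + 28/15c + 13/15}.
Label its elements g_1 = a + 15c + 14, g_2 = b - 2, g_3 = c² + 28/15c + 13/15.

Reduce p = -a - 4b² + 8b - 15c - 12 modulo G:
  leading term a: subtract (-1)·g_1 from -a - 4b² + 8b - 15c - 12 → -4b² + 8b + 2
  leading term b²: subtract (-4b)·g_2 from -4b² + 8b + 2 → 2
  leading term 1: no divisor's leading term divides it; move 2 to the remainder.
  normal form = 2.
The normal form is nonzero, so p ∉ I. Since p minus its normal form lies in I, I + (p) = I + (r) where r = 2; decide whether this ideal is the whole ring.
Here r = 2 is a nonzero constant, hence a unit: 1 ∈ I + (p), the Gröbner basis of I + (p) is {1}, and the enlarged system has no common solution — adjoining p is inconsistent.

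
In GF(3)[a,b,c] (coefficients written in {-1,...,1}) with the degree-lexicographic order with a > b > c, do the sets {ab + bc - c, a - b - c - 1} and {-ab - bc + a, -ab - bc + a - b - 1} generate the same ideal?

No, the ideals differ.

Since reduced Gröbner bases are canonical representatives of ideals under a given ordering, it suffices to compute and compare them.
Buchberger on the first generating set:
f_1 = ab + bc - c, LT = ab.
f_2 = a - b - c - 1, LT = a.

S(f_1,f_2): lcm = ab. S = b^{2} - bc + b - c.
  reduce S modulo (f_1, f_2):
  remainder b^{2} - bc + b - c ≠ 0; add g_3 = b^{2} - bc + b - c to the basis.

The other S-polynomials (S(f_1,g_3), S(f_2,g_3)) all reduce to 0 modulo the current basis, so we have a Gröbner basis.
Inter-reduce: drop elements whose leading term is divisible by another's, tail-reduce, and make monic.
Reduced Gröbner basis: {b^{2} - bc + b - c, a - b - c - 1}.

Buchberger on the second generating set:
h_1 = -ab - bc + a, LT = ab.
h_2 = -ab - bc + a - b - 1, LT = ab.

S(h_1,h_2): lcm = ab. S = -b - 1.
  reduce S modulo (h_1, h_2):
  remainder -b - 1 ≠ 0; add k_3 = -b - 1 to the basis.

S(h_1,k_3): lcm = ab. S = bc + a.
  reduce S modulo (h_1, h_2, k_3):
  remainder a - c ≠ 0; add k_4 = a - c to the basis.

The other S-polynomials (S(h_2,k_3), S(h_1,k_4), S(h_2,k_4), S(k_3,k_4)) all reduce to 0 modulo the current basis, so we have a Gröbner basis.
Inter-reduce: drop elements whose leading term is divisible by another's, tail-reduce, and make monic.
Reduced Gröbner basis: {a - c, b + 1}.

These differ, so the ideals are not equal.
The same test decides containment: I ⊆ J iff every generator of I reduces to 0 modulo a Gröbner basis of J.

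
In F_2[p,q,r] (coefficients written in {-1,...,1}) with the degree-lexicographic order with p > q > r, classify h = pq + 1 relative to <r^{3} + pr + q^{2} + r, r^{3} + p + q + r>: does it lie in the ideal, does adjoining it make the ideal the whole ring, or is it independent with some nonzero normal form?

pq + 1 is independent of I; its normal form modulo I is pq + 1.

First compute the reduced Gröbner basis of I by Buchberger's algorithm.
f_1 = r^{3} + pr + q^{2} + r, LT = r^{3}.
f_2 = r^{3} + p + q + r, LT = r^{3}.

S(f_1,f_2): lcm = r^{3}. S = pr + q^{2} + p + q.
  reduce S modulo (f_1, f_2):
  remainder pr + q^{2} + p + q ≠ 0; add k_3 = pr + q^{2} + p + q to the basis.

S(f_1,k_3): lcm = pr^{3}. S = q^{2}r^{2} + p^{2}r + pq^{2} + pr^{2} + qr^{2} + pr.
  reduce S modulo (f_1, f_2, k_3):
  remainder q^{2}r^{2} + q^{2}r + qr^{2} + p^{2} + pq + qr ≠ 0; add k_4 = q^{2}r^{2} + q^{2}r + qr^{2} + p^{2} + pq + qr to the basis.

S(k_3,k_4): lcm = pq^{2}r^{2}. S = q^{4}r + pqr^{2} + q^{3}r + p^{3} + p^{2}q + pqr.
  reduce S modulo (f_1, f_2, k_3, k_4):
  remainder q^{4}r + p^{3} + p^{2}q + q^{2}r ≠ 0; add k_5 = q^{4}r + p^{3} + p^{2}q + q^{2}r to the basis.

S(k_3,k_5): lcm = pq^{4}r. S = q^{6} + pq^{4} + q^{5} + p^{4} + p^{3}q + pq^{2}r.
  reduce S modulo (f_1, f_2, k_3, k_4, k_5):
  remainder q^{6} + pq^{4} + q^{5} + p^{4} + p^{3}q + q^{4} + pq^{2} + q^{3} ≠ 0; add k_6 = q^{6} + pq^{4} + q^{5} + p^{4} + p^{3}q + q^{4} + pq^{2} + q^{3} to the basis.

The other S-polynomials (S(f_2,k_3), S(f_1,k_4), S(f_2,k_4), S(f_1,k_5), S(f_2,k_5), S(k_4,k_5), S(f_1,k_6), S(f_2,k_6), S(k_3,k_6), S(k_4,k_6), S(k_5,k_6)) all reduce to 0 modulo the current basis, so we have a Gröbner basis.
Inter-reduce: drop elements whose leading term is divisible by another's, tail-reduce, and make monic.
Reduced Gröbner basis: {q^{6} + pq^{4} + q^{5} + p^{4} + p^{3}q + q^{4} + pq^{2} + q^{3}, q^{4}r + p^{3} + p^{2}q + q^{2}r, q^{2}r^{2} + q^{2}r + qr^{2} + p^{2} + pq + qr, r^{3} + p + q + r, pr + q^{2} + p + q}.
Label its elements g_1 = q^{6} + pq^{4} + q^{5} + p^{4} + p^{3}q + q^{4} + pq^{2} + q^{3}, g_2 = q^{4}r + p^{3} + p^{2}q + q^{2}r, g_3 = q^{2}r^{2} + q^{2}r + qr^{2} + p^{2} + pq + qr, g_4 = r^{3} + p + q + r, g_5 = pr + q^{2} + p + q.

Reduce h = pq + 1 modulo G:
  leading term pq: no divisor's leading term divides it; move pq to the remainder.
  leading term 1: no divisor's leading term divides it; move 1 to the remainder.
  normal form = pq + 1.
The normal form is nonzero, so h ∉ I. Since h minus its normal form lies in I, I + (h) = I + (n) where n = pq + 1; decide whether this ideal is the whole ring.
Run Buchberger on G together with n (pairs among the g_i already reduce to 0 since G is a Gröbner basis):
g_1 = q^{6} + pq^{4} + q^{5} + p^{4} + p^{3}q + q^{4} + pq^{2} + q^{3}, LT = q^{6}.
g_2 = q^{4}r + p^{3} + p^{2}q + q^{2}r, LT = q^{4}r.
g_3 = q^{2}r^{2} + q^{2}r + qr^{2} + p^{2} + pq + qr, LT = q^{2}r^{2}.
g_4 = r^{3} + p + q + r, LT = r^{3}.
g_5 = pr + q^{2} + p + q, LT = pr.
n = pq + 1, LT = pq.

S(g_1,n): lcm = pq^{6}. S = p^{2}q^{4} + pq^{5} + p^{5} + p^{4}q + pq^{4} + q^{5} + p^{2}q^{2} + pq^{3}.
  reduce S modulo (g_1, g_2, g_3, g_4, g_5, n):
  remainder p^{5} + q^{5} + q^{4} + p^{3} + q^{3} + 1 ≠ 0; add m_7 = p^{5} + q^{5} + q^{4} + p^{3} + q^{3} + 1 to the basis.

S(g_2,n): lcm = pq^{4}r. S = p^{4} + p^{3}q + pq^{2}r + q^{3}r.
  reduce S modulo (g_1, g_2, g_3, g_4, g_5, n, m_7):
  remainder p^{4} + q^{4} + q^{3}r + q^{3} + p^{2} + q ≠ 0; add m_8 = p^{4} + q^{4} + q^{3}r + q^{3} + p^{2} + q to the basis.

S(g_3,n): lcm = pq^{2}r^{2}. S = pq^{2}r + pqr^{2} + p^{3} + p^{2}q + pqr + qr^{2}.
  reduce S modulo (g_1, g_2, g_3, g_4, g_5, n, m_7, m_8):
  remainder q^{4} + q^{3}r + p^{3} + q^{3} + q^{2}r + qr^{2} + p + q ≠ 0; add m_9 = q^{4} + q^{3}r + p^{3} + q^{3} + q^{2}r + qr^{2} + p + q to the basis.

S(g_5,n): lcm = pqr. S = q^{3} + pq + q^{2} + r.
  reduce S modulo (g_1, g_2, g_3, g_4, g_5, n, m_7, m_8, m_9):
  remainder q^{3} + q^{2} + r + 1 ≠ 0; add m_10 = q^{3} + q^{2} + r + 1 to the basis.

S(g_5,m_7): lcm = p^{5}r. S = p^{4}q^{2} + q^{5}r + p^{5} + p^{4}q + q^{4}r + p^{3}r + q^{3}r + r.
  reduce S modulo (g_1, g_2, g_3, g_4, g_5, n, m_7, m_8, m_9, m_10):
  remainder p^{3} + qr^{2} + qr + r^{2} + p + r ≠ 0; add m_11 = p^{3} + qr^{2} + qr + r^{2} + p + r to the basis.

The other S-polynomials (S(g_1,g_2), S(g_1,g_3), S(g_1,g_4), S(g_1,g_5), S(g_2,g_3), S(g_2,g_4), S(g_2,g_5), S(g_3,g_4), S(g_3,g_5), S(g_4,g_5), S(g_4,n), S(g_1,m_7), S(g_2,m_7), S(g_3,m_7), S(g_4,m_7), S(n,m_7), S(g_1,m_8), S(g_2,m_8), S(g_3,m_8), S(g_4,m_8), S(g_5,m_8), S(n,m_8), S(m_7,m_8), S(g_1,m_9), S(g_2,m_9), S(g_3,m_9), S(g_4,m_9), S(g_5,m_9), S(n,m_9), S(m_7,m_9), S(m_8,m_9), S(g_1,m_10), S(g_2,m_10), S(g_3,m_10), S(g_4,m_10), S(g_5,m_10), S(n,m_10), S(m_7,m_10), S(m_8,m_10), S(m_9,m_10), S(g_1,m_11), S(g_2,m_11), S(g_3,m_11), S(g_4,m_11), S(g_5,m_11), S(n,m_11), S(m_7,m_11), S(m_8,m_11), S(m_9,m_11), S(m_10,m_11)) all reduce to 0 modulo the current basis, so we have a Gröbner basis.
Inter-reduce: drop elements whose leading term is divisible by another's, tail-reduce, and make monic.
Reduced Gröbner basis: {q^{2}r^{2} + q^{2}r + qr^{2} + p^{2} + qr + 1, p^{3} + qr^{2} + qr + r^{2} + p + r, q^{3} + q^{2} + r + 1, r^{3} + p + q + r, pq + 1, pr + q^{2} + p + q}.
The reduced Gröbner basis of I + (h) is {q^{2}r^{2} + q^{2}r + qr^{2} + p^{2} + qr + 1, p^{3} + qr^{2} + qr + r^{2} + p + r, q^{3} + q^{2} + r + 1, r^{3} + p + q + r, pq + 1, pr + q^{2} + p + q} ≠ {1}, a proper ideal, so the enlarged system stays consistent: h is independent of I, with normal form pq + 1.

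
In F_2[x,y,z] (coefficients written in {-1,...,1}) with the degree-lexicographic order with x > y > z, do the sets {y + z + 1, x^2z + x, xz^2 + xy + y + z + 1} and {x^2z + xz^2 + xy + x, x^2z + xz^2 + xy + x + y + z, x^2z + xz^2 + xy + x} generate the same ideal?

No, the ideals differ.

For a fixed monomial order, each ideal has a unique reduced Gröbner basis; comparing bases decides equality.
Buchberger on the first generating set:
f_1 = y + z + 1, LT = y.
f_2 = x^2z + x, LT = x^2z.
f_3 = xz^2 + xy + y + z + 1, LT = xz^2.

S(f_2,f_3): lcm = x^2z^2. S = x^2y + xy + x.
  leading term x^2y: subtract (x^2)·f_1 from x^2y + xy + x → x^2z + x^2 + xy + x
  leading term x^2z: subtract (1)·f_2 from x^2z + x^2 + xy + x → x^2 + xy
  leading term x^2: no divisor's leading term divides it; move x^2 to the remainder.
  leading term xy: subtract (x)·f_1 from xy → xz + x
  leading term xz: no divisor's leading term divides it; move xz to the remainder.
  leading term x: no divisor's leading term divides it; move x to the remainder.
  remainder x^2 + xz + x ≠ 0; add g_4 = x^2 + xz + x to the basis.

The other S-polynomials (S(f_1,f_2), S(f_1,f_3), S(f_1,g_4), S(f_2,g_4), S(f_3,g_4)) all reduce to 0 modulo the current basis, so we have a Gröbner basis.
Inter-reduce: drop elements whose leading term is divisible by another's, tail-reduce, and make monic.
Reduced Gröbner basis: {xz^2 + xz + x, x^2 + xz + x, y + z + 1}.

Buchberger on the second generating set:
h_1 = x^2z + xz^2 + xy + x, LT = x^2z.
h_2 = x^2z + xz^2 + xy + x + y + z, LT = x^2z.
h_3 = x^2z + xz^2 + xy + x, LT = x^2z.

S(h_1,h_2): lcm = x^2z. S = y + z.
  leading term y: no divisor's leading term divides it; move y to the remainder.
  leading term z: no divisor's leading term divides it; move z to the remainder.
  remainder y + z ≠ 0; add k_4 = y + z to the basis.

The other S-polynomials (S(h_1,h_3), S(h_2,h_3), S(h_1,k_4), S(h_2,k_4), S(h_3,k_4)) all reduce to 0 modulo the current basis, so we have a Gröbner basis.
Inter-reduce: drop elements whose leading term is divisible by another's, tail-reduce, and make monic.
Reduced Gröbner basis: {x^2z + xz^2 + xz + x, y + z}.

The bases are distinct; the ideals are different.
The same test decides containment: I ⊆ J iff every generator of I reduces to 0 modulo a Gröbner basis of J.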